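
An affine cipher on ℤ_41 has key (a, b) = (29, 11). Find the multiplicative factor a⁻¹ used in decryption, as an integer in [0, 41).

gcd(41, 29) by repeated division:
41 = 1·29 + 12
29 = 2·12 + 5
12 = 2·5 + 2
5 = 2·2 + 1
2 = 2·1 + 0
Since gcd(29, 41) = 1, back-substitute to write 1 as a combination:
1 = 5 − 2·2
1 = −2·12 + 5·5
1 = 5·29 − 12·12
1 = −12·41 + 17·29
So 29·17 ≡ 1 (mod 41).

17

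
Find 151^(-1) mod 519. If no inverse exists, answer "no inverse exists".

Apply the Euclidean algorithm to 519 and 151:
519 = 3×151 + 66
151 = 2×66 + 19
66 = 3×19 + 9
19 = 2×9 + 1
9 = 9×1 + 0
The gcd is 1. Working backward:
1 = 19 − 2·9
1 = −2·66 + 7·19
1 = 7·151 − 16·66
1 = −16·519 + 55·151
So 151·55 ≡ 1 (mod 519).

55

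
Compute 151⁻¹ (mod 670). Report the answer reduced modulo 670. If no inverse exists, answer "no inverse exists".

71

Extended Euclidean algorithm:
670 = 4×151 + 66
151 = 2×66 + 19
66 = 3×19 + 9
19 = 2×9 + 1
9 = 9×1 + 0
The gcd is 1. Working backward:
1 = 19 − 2·9
1 = −2·66 + 7·19
1 = 7·151 − 16·66
1 = −16·670 + 71·151
So 151·71 ≡ 1 (mod 670).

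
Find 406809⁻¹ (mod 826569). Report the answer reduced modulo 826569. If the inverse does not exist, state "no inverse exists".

Euclidean algorithm on 826569, 406809:
826569 = 2·406809 + 12951
406809 = 31·12951 + 5328
12951 = 2·5328 + 2295
5328 = 2·2295 + 738
2295 = 3·738 + 81
738 = 9·81 + 9
81 = 9·9 + 0
gcd(406809, 826569) = 9 ≠ 1, so 406809 has no multiplicative inverse modulo 826569.

no inverse exists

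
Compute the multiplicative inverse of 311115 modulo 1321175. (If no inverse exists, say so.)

no inverse exists

Compute gcd(311115, 1321175):
1321175 = 4·311115 + 76715
311115 = 4·76715 + 4255
76715 = 18·4255 + 125
4255 = 34·125 + 5
125 = 25·5 + 0
Since gcd = 5 > 1, 311115 is not a unit mod 1321175.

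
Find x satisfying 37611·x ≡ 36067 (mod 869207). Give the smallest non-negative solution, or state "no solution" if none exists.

First find gcd(37611, 869207):
869207 = 23*37611 + 4154
37611 = 9*4154 + 225
4154 = 18*225 + 104
225 = 2*104 + 17
104 = 6*17 + 2
17 = 8*2 + 1
2 = 2*1 + 0
gcd = 1, so a unique solution mod 869207 exists.
Back-substitute for the Bézout coefficients:
1 = 17 − 8·2
1 = −8·104 + 49·17
1 = 49·225 − 106·104
1 = −106·4154 + 1957·225
1 = 1957·37611 − 17719·4154
1 = −17719·869207 + 409494·37611
So 37611·(409494) ≡ 1 (mod 869207), giving 37611⁻¹ ≡ 409494.
x ≡ 37611⁻¹·36067 ≡ 409494·36067 ≡ 523961 (mod 869207).

523961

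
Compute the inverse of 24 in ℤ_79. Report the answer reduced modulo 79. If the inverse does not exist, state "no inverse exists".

gcd(79, 24) by repeated division:
79 = 3×24 + 7
24 = 3×7 + 3
7 = 2×3 + 1
3 = 3×1 + 0
gcd = 1, so the inverse exists. Back-substitute:
1 = 7 − 2·3
1 = −2·24 + 7·7
1 = 7·79 − 23·24
So 24·(-23) ≡ 1 (mod 79), and -23 ≡ 56 (mod 79).

56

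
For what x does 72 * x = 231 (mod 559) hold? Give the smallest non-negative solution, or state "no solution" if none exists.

306

First find gcd(72, 559):
559 = 7*72 + 55
72 = 1*55 + 17
55 = 3*17 + 4
17 = 4*4 + 1
4 = 4*1 + 0
gcd = 1, so a unique solution mod 559 exists.
Back-substitute for the Bézout coefficients:
1 = 17 − 4·4
1 = −4·55 + 13·17
1 = 13·72 − 17·55
1 = −17·559 + 132·72
So 72·(132) ≡ 1 (mod 559), giving 72⁻¹ ≡ 132.
x ≡ 72⁻¹·231 ≡ 132·231 ≡ 306 (mod 559).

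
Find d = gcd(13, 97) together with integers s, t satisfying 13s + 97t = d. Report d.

Euclidean algorithm:
97 = 7·13 + 6
13 = 2·6 + 1
6 = 6·1 + 0
gcd(13, 97) = 1.
Back-substituting:
1 = 13 − 2·6
1 = −2·97 + 15·13
So 1 = (-2)·97 + (15)·13.

1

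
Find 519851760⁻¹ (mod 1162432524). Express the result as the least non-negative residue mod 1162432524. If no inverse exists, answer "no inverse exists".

Euclidean algorithm on 1162432524, 519851760:
1162432524 = 2*519851760 + 122729004
519851760 = 4*122729004 + 28935744
122729004 = 4*28935744 + 6986028
28935744 = 4*6986028 + 991632
6986028 = 7*991632 + 44604
991632 = 22*44604 + 10344
44604 = 4*10344 + 3228
10344 = 3*3228 + 660
3228 = 4*660 + 588
660 = 1*588 + 72
588 = 8*72 + 12
72 = 6*12 + 0
The gcd is 12, not 1, hence no inverse exists.

no inverse exists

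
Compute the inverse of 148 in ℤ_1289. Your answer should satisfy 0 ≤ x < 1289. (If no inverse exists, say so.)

Run Euclid on (1289, 148):
1289 = 8·148 + 105
148 = 1·105 + 43
105 = 2·43 + 19
43 = 2·19 + 5
19 = 3·5 + 4
5 = 1·4 + 1
4 = 4·1 + 0
The gcd is 1. Working backward:
1 = 5 − 4
1 = −19 + 4·5
1 = 4·43 − 9·19
1 = −9·105 + 22·43
1 = 22·148 − 31·105
1 = −31·1289 + 270·148
So 148·270 ≡ 1 (mod 1289).

270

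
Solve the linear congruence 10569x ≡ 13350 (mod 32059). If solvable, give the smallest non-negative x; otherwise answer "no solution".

28120

First find gcd(10569, 32059):
32059 = 3·10569 + 352
10569 = 30·352 + 9
352 = 39·9 + 1
9 = 9·1 + 0
gcd = 1, so a unique solution mod 32059 exists.
Back-substitute for the Bézout coefficients:
1 = 352 − 39·9
1 = −39·10569 + 1171·352
1 = 1171·32059 − 3552·10569
So 10569·(-3552) ≡ 1 (mod 32059), giving 10569⁻¹ ≡ 28507.
x ≡ 10569⁻¹·13350 ≡ 28507·13350 ≡ 28120 (mod 32059).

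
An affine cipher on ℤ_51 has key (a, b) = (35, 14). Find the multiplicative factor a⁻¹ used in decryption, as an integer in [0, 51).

Apply the Euclidean algorithm to 51 and 35:
51 = 1·35 + 16
35 = 2·16 + 3
16 = 5·3 + 1
3 = 3·1 + 0
gcd = 1, so the inverse exists. Back-substitute:
1 = 16 − 5·3
1 = −5·35 + 11·16
1 = 11·51 − 16·35
Hence 35⁻¹ ≡ -16 ≡ 35 (mod 51).

35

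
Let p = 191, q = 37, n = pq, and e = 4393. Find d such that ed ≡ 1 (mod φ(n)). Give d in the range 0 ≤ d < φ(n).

1297

φ(n) = (p−1)(q−1) = 190·36 = 6840.
Need d with 4393·d ≡ 1 (mod 6840). Apply the extended Euclidean algorithm:
6840 = 1*4393 + 2447
4393 = 1*2447 + 1946
2447 = 1*1946 + 501
1946 = 3*501 + 443
501 = 1*443 + 58
443 = 7*58 + 37
58 = 1*37 + 21
37 = 1*21 + 16
21 = 1*16 + 5
16 = 3*5 + 1
5 = 5*1 + 0
Back-substitute:
1 = 16 − 3·5
1 = −3·21 + 4·16
1 = 4·37 − 7·21
1 = −7·58 + 11·37
1 = 11·443 − 84·58
1 = −84·501 + 95·443
1 = 95·1946 − 369·501
1 = −369·2447 + 464·1946
1 = 464·4393 − 833·2447
1 = −833·6840 + 1297·4393
So 4393·1297 ≡ 1 (mod 6840), hence d = 1297.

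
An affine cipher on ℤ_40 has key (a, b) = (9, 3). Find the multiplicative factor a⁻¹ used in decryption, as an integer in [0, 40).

9

gcd(40, 9) by repeated division:
40 = 4×9 + 4
9 = 2×4 + 1
4 = 4×1 + 0
Since gcd(9, 40) = 1, back-substitute to write 1 as a combination:
1 = 9 − 2·4
1 = −2·40 + 9·9
So 9·9 ≡ 1 (mod 40).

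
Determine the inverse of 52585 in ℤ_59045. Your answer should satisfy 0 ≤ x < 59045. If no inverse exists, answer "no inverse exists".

no inverse exists

Compute gcd(52585, 59045):
59045 = 1×52585 + 6460
52585 = 8×6460 + 905
6460 = 7×905 + 125
905 = 7×125 + 30
125 = 4×30 + 5
30 = 6×5 + 0
Since gcd = 5 > 1, 52585 is not a unit mod 59045.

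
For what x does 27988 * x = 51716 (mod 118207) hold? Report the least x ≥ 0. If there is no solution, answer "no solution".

68321

First find gcd(27988, 118207):
118207 = 4×27988 + 6255
27988 = 4×6255 + 2968
6255 = 2×2968 + 319
2968 = 9×319 + 97
319 = 3×97 + 28
97 = 3×28 + 13
28 = 2×13 + 2
13 = 6×2 + 1
2 = 2×1 + 0
gcd = 1, so a unique solution mod 118207 exists.
Back-substitute for the Bézout coefficients:
1 = 13 − 6·2
1 = −6·28 + 13·13
1 = 13·97 − 45·28
1 = −45·319 + 148·97
1 = 148·2968 − 1377·319
1 = −1377·6255 + 2902·2968
1 = 2902·27988 − 12985·6255
1 = −12985·118207 + 54842·27988
So 27988·(54842) ≡ 1 (mod 118207), giving 27988⁻¹ ≡ 54842.
x ≡ 27988⁻¹·51716 ≡ 54842·51716 ≡ 68321 (mod 118207).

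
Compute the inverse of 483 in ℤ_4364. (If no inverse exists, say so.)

1283

Run Euclid on (4364, 483):
4364 = 9×483 + 17
483 = 28×17 + 7
17 = 2×7 + 3
7 = 2×3 + 1
3 = 3×1 + 0
gcd = 1, so the inverse exists. Back-substitute:
1 = 7 − 2·3
1 = −2·17 + 5·7
1 = 5·483 − 142·17
1 = −142·4364 + 1283·483
So 483·1283 ≡ 1 (mod 4364).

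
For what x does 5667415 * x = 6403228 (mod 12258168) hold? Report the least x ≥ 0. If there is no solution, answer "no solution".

First find gcd(5667415, 12258168):
12258168 = 2·5667415 + 923338
5667415 = 6·923338 + 127387
923338 = 7·127387 + 31629
127387 = 4·31629 + 871
31629 = 36·871 + 273
871 = 3·273 + 52
273 = 5·52 + 13
52 = 4·13 + 0
gcd = 13 and 13 | 6403228, so solutions exist. Divide through by 13: 435955x ≡ 492556 (mod 942936).
Now find 435955⁻¹ mod 942936:
942936 = 2*435955 + 71026
435955 = 6*71026 + 9799
71026 = 7*9799 + 2433
9799 = 4*2433 + 67
2433 = 36*67 + 21
67 = 3*21 + 4
21 = 5*4 + 1
4 = 4*1 + 0
Back-substitute:
1 = 21 − 5·4
1 = −5·67 + 16·21
1 = 16·2433 − 581·67
1 = −581·9799 + 2340·2433
1 = 2340·71026 − 16961·9799
1 = −16961·435955 + 104106·71026
1 = 104106·942936 − 225173·435955
So 435955·(-225173) ≡ 1 (mod 942936), i.e. 435955⁻¹ ≡ 717763.
Then x ≡ 717763·492556 ≡ 648940 (mod 942936); the smallest non-negative solution is x = 648940.

648940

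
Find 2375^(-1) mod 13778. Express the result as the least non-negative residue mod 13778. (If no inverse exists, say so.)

gcd(13778, 2375) by repeated division:
13778 = 5·2375 + 1903
2375 = 1·1903 + 472
1903 = 4·472 + 15
472 = 31·15 + 7
15 = 2·7 + 1
7 = 7·1 + 0
Since gcd(2375, 13778) = 1, back-substitute to write 1 as a combination:
1 = 15 − 2·7
1 = −2·472 + 63·15
1 = 63·1903 − 254·472
1 = −254·2375 + 317·1903
1 = 317·13778 − 1839·2375
So 2375·(-1839) ≡ 1 (mod 13778), and -1839 ≡ 11939 (mod 13778).

11939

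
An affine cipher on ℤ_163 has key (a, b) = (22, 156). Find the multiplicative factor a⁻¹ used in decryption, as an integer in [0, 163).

126

Run Euclid on (163, 22):
163 = 7×22 + 9
22 = 2×9 + 4
9 = 2×4 + 1
4 = 4×1 + 0
Since gcd(22, 163) = 1, back-substitute to write 1 as a combination:
1 = 9 − 2·4
1 = −2·22 + 5·9
1 = 5·163 − 37·22
So 22·(-37) ≡ 1 (mod 163), and -37 ≡ 126 (mod 163).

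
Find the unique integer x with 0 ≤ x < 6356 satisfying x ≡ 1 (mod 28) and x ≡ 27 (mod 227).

2297

Write x = 1 + 28·k. Then 28·k ≡ 27 − 1 ≡ 26 (mod 227).
Need 28⁻¹ mod 227. Extended Euclid on (227, 28):
227 = 8*28 + 3
28 = 9*3 + 1
3 = 3*1 + 0
Back-substitute:
1 = 28 − 9·3
1 = −9·227 + 73·28
28⁻¹ ≡ 73 (mod 227), so k ≡ 73·26 ≡ 82 (mod 227).
x = 1 + 28·82 = 2297.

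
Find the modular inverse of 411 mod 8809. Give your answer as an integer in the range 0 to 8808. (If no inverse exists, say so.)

Apply the Euclidean algorithm to 8809 and 411:
8809 = 21·411 + 178
411 = 2·178 + 55
178 = 3·55 + 13
55 = 4·13 + 3
13 = 4·3 + 1
3 = 3·1 + 0
The gcd is 1. Working backward:
1 = 13 − 4·3
1 = −4·55 + 17·13
1 = 17·178 − 55·55
1 = −55·411 + 127·178
1 = 127·8809 − 2722·411
Thus 411·(-2722) ≡ 1 (mod 8809); reducing, -2722 mod 8809 = 6087.

6087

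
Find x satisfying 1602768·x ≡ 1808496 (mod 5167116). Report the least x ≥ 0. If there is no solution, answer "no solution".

280581

First find gcd(1602768, 5167116):
5167116 = 3×1602768 + 358812
1602768 = 4×358812 + 167520
358812 = 2×167520 + 23772
167520 = 7×23772 + 1116
23772 = 21×1116 + 336
1116 = 3×336 + 108
336 = 3×108 + 12
108 = 9×12 + 0
gcd = 12 and 12 | 1808496, so solutions exist. Divide through by 12: 133564x ≡ 150708 (mod 430593).
Now find 133564⁻¹ mod 430593:
430593 = 3·133564 + 29901
133564 = 4·29901 + 13960
29901 = 2·13960 + 1981
13960 = 7·1981 + 93
1981 = 21·93 + 28
93 = 3·28 + 9
28 = 3·9 + 1
9 = 9·1 + 0
Back-substitute:
1 = 28 − 3·9
1 = −3·93 + 10·28
1 = 10·1981 − 213·93
1 = −213·13960 + 1501·1981
1 = 1501·29901 − 3215·13960
1 = −3215·133564 + 14361·29901
1 = 14361·430593 − 46298·133564
So 133564·(-46298) ≡ 1 (mod 430593), i.e. 133564⁻¹ ≡ 384295.
Then x ≡ 384295·150708 ≡ 280581 (mod 430593); the smallest non-negative solution is x = 280581.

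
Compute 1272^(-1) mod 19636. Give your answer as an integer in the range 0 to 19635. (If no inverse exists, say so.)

no inverse exists

Compute gcd(1272, 19636):
19636 = 15·1272 + 556
1272 = 2·556 + 160
556 = 3·160 + 76
160 = 2·76 + 8
76 = 9·8 + 4
8 = 2·4 + 0
Since gcd = 4 > 1, 1272 is not a unit mod 19636.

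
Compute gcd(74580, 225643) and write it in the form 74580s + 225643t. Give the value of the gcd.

Apply Euclid's algorithm to 225643 and 74580:
225643 = 3×74580 + 1903
74580 = 39×1903 + 363
1903 = 5×363 + 88
363 = 4×88 + 11
88 = 8×11 + 0
gcd(74580, 225643) = 11.
Working backward:
11 = 363 − 4·88
11 = −4·1903 + 21·363
11 = 21·74580 − 823·1903
11 = −823·225643 + 2490·74580
So 11 = (-823)·225643 + (2490)·74580.

11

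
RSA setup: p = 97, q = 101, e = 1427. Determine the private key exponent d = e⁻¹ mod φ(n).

4763

φ(n) = (p−1)(q−1) = 96·100 = 9600.
Need d with 1427·d ≡ 1 (mod 9600). Apply the extended Euclidean algorithm:
9600 = 6·1427 + 1038
1427 = 1·1038 + 389
1038 = 2·389 + 260
389 = 1·260 + 129
260 = 2·129 + 2
129 = 64·2 + 1
2 = 2·1 + 0
Back-substitute:
1 = 129 − 64·2
1 = −64·260 + 129·129
1 = 129·389 − 193·260
1 = −193·1038 + 515·389
1 = 515·1427 − 708·1038
1 = −708·9600 + 4763·1427
So 1427·4763 ≡ 1 (mod 9600), hence d = 4763.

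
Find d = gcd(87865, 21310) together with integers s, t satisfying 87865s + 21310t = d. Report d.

5

Repeated division:
87865 = 4*21310 + 2625
21310 = 8*2625 + 310
2625 = 8*310 + 145
310 = 2*145 + 20
145 = 7*20 + 5
20 = 4*5 + 0
gcd(87865, 21310) = 5.
Working backward:
5 = 145 − 7·20
5 = −7·310 + 15·145
5 = 15·2625 − 127·310
5 = −127·21310 + 1031·2625
5 = 1031·87865 − 4251·21310
So 5 = (1031)·87865 + (-4251)·21310.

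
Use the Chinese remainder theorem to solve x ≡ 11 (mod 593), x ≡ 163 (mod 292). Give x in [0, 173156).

Write x = 11 + 593·k. Then 593·k ≡ 163 − 11 ≡ 152 (mod 292).
Need 593⁻¹ mod 292. Extended Euclid on (292, 9):
292 = 32×9 + 4
9 = 2×4 + 1
4 = 4×1 + 0
Back-substitute:
1 = 9 − 2·4
1 = −2·292 + 65·9
593⁻¹ ≡ 65 (mod 292), so k ≡ 65·152 ≡ 244 (mod 292).
x = 11 + 593·244 = 144703.

144703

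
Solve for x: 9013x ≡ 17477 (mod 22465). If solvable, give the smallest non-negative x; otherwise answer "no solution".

20949

First find gcd(9013, 22465):
22465 = 2×9013 + 4439
9013 = 2×4439 + 135
4439 = 32×135 + 119
135 = 1×119 + 16
119 = 7×16 + 7
16 = 2×7 + 2
7 = 3×2 + 1
2 = 2×1 + 0
gcd = 1, so a unique solution mod 22465 exists.
Back-substitute for the Bézout coefficients:
1 = 7 − 3·2
1 = −3·16 + 7·7
1 = 7·119 − 52·16
1 = −52·135 + 59·119
1 = 59·4439 − 1940·135
1 = −1940·9013 + 3939·4439
1 = 3939·22465 − 9818·9013
So 9013·(-9818) ≡ 1 (mod 22465), giving 9013⁻¹ ≡ 12647.
x ≡ 9013⁻¹·17477 ≡ 12647·17477 ≡ 20949 (mod 22465).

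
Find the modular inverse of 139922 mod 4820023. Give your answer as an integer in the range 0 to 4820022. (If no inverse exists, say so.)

Run Euclid on (4820023, 139922):
4820023 = 34·139922 + 62675
139922 = 2·62675 + 14572
62675 = 4·14572 + 4387
14572 = 3·4387 + 1411
4387 = 3·1411 + 154
1411 = 9·154 + 25
154 = 6·25 + 4
25 = 6·4 + 1
4 = 4·1 + 0
The gcd is 1. Working backward:
1 = 25 − 6·4
1 = −6·154 + 37·25
1 = 37·1411 − 339·154
1 = −339·4387 + 1054·1411
1 = 1054·14572 − 3501·4387
1 = −3501·62675 + 15058·14572
1 = 15058·139922 − 33617·62675
1 = −33617·4820023 + 1158036·139922
So 139922·1158036 ≡ 1 (mod 4820023).

1158036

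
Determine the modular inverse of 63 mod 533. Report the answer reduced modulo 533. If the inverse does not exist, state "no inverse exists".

Apply the Euclidean algorithm to 533 and 63:
533 = 8×63 + 29
63 = 2×29 + 5
29 = 5×5 + 4
5 = 1×4 + 1
4 = 4×1 + 0
Since gcd(63, 533) = 1, back-substitute to write 1 as a combination:
1 = 5 − 4
1 = −29 + 6·5
1 = 6·63 − 13·29
1 = −13·533 + 110·63
So 63·110 ≡ 1 (mod 533).

110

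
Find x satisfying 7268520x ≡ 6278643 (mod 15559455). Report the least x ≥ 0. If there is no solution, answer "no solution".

no solution

gcd(7268520, 15559455):
15559455 = 2·7268520 + 1022415
7268520 = 7·1022415 + 111615
1022415 = 9·111615 + 17880
111615 = 6·17880 + 4335
17880 = 4·4335 + 540
4335 = 8·540 + 15
540 = 36·15 + 0
gcd = 15, but 15 ∤ 6278643, so the congruence has no solution.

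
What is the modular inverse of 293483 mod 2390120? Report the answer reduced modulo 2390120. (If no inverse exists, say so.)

gcd(2390120, 293483) by repeated division:
2390120 = 8·293483 + 42256
293483 = 6·42256 + 39947
42256 = 1·39947 + 2309
39947 = 17·2309 + 694
2309 = 3·694 + 227
694 = 3·227 + 13
227 = 17·13 + 6
13 = 2·6 + 1
6 = 6·1 + 0
The gcd is 1. Working backward:
1 = 13 − 2·6
1 = −2·227 + 35·13
1 = 35·694 − 107·227
1 = −107·2309 + 356·694
1 = 356·39947 − 6159·2309
1 = −6159·42256 + 6515·39947
1 = 6515·293483 − 45249·42256
1 = −45249·2390120 + 368507·293483
So 293483·368507 ≡ 1 (mod 2390120).

368507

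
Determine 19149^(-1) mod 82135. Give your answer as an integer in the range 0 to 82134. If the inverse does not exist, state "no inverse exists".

Apply the Euclidean algorithm to 82135 and 19149:
82135 = 4·19149 + 5539
19149 = 3·5539 + 2532
5539 = 2·2532 + 475
2532 = 5·475 + 157
475 = 3·157 + 4
157 = 39·4 + 1
4 = 4·1 + 0
The gcd is 1. Working backward:
1 = 157 − 39·4
1 = −39·475 + 118·157
1 = 118·2532 − 629·475
1 = −629·5539 + 1376·2532
1 = 1376·19149 − 4757·5539
1 = −4757·82135 + 20404·19149
So 19149·20404 ≡ 1 (mod 82135).

20404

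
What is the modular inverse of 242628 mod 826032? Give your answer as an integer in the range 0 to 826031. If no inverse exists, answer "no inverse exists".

Compute gcd(242628, 826032):
826032 = 3·242628 + 98148
242628 = 2·98148 + 46332
98148 = 2·46332 + 5484
46332 = 8·5484 + 2460
5484 = 2·2460 + 564
2460 = 4·564 + 204
564 = 2·204 + 156
204 = 1·156 + 48
156 = 3·48 + 12
48 = 4·12 + 0
gcd(242628, 826032) = 12 ≠ 1, so 242628 has no multiplicative inverse modulo 826032.

no inverse exists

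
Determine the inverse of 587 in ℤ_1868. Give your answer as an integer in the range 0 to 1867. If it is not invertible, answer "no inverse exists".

611

Apply the Euclidean algorithm to 1868 and 587:
1868 = 3*587 + 107
587 = 5*107 + 52
107 = 2*52 + 3
52 = 17*3 + 1
3 = 3*1 + 0
gcd = 1, so the inverse exists. Back-substitute:
1 = 52 − 17·3
1 = −17·107 + 35·52
1 = 35·587 − 192·107
1 = −192·1868 + 611·587
So 587·611 ≡ 1 (mod 1868).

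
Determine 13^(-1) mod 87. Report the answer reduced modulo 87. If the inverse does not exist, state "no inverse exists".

Apply the Euclidean algorithm to 87 and 13:
87 = 6*13 + 9
13 = 1*9 + 4
9 = 2*4 + 1
4 = 4*1 + 0
The gcd is 1. Working backward:
1 = 9 − 2·4
1 = −2·13 + 3·9
1 = 3·87 − 20·13
Hence 13⁻¹ ≡ -20 ≡ 67 (mod 87).

67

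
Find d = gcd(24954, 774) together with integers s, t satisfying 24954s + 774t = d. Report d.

Euclidean algorithm:
24954 = 32×774 + 186
774 = 4×186 + 30
186 = 6×30 + 6
30 = 5×6 + 0
gcd(24954, 774) = 6.
Working backward:
6 = 186 − 6·30
6 = −6·774 + 25·186
6 = 25·24954 − 806·774
So 6 = (25)·24954 + (-806)·774.

6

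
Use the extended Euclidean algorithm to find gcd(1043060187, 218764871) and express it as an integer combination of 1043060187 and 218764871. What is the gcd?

Repeated division:
1043060187 = 4*218764871 + 168000703
218764871 = 1*168000703 + 50764168
168000703 = 3*50764168 + 15708199
50764168 = 3*15708199 + 3639571
15708199 = 4*3639571 + 1149915
3639571 = 3*1149915 + 189826
1149915 = 6*189826 + 10959
189826 = 17*10959 + 3523
10959 = 3*3523 + 390
3523 = 9*390 + 13
390 = 30*13 + 0
gcd(1043060187, 218764871) = 13.
Back-substituting:
13 = 3523 − 9·390
13 = −9·10959 + 28·3523
13 = 28·189826 − 485·10959
13 = −485·1149915 + 2938·189826
13 = 2938·3639571 − 9299·1149915
13 = −9299·15708199 + 40134·3639571
13 = 40134·50764168 − 129701·15708199
13 = −129701·168000703 + 429237·50764168
13 = 429237·218764871 − 558938·168000703
13 = −558938·1043060187 + 2664989·218764871
So 13 = (-558938)·1043060187 + (2664989)·218764871.

13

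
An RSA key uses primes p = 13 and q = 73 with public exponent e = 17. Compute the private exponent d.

φ(n) = (p−1)(q−1) = 12·72 = 864.
Need d with 17·d ≡ 1 (mod 864). Apply the extended Euclidean algorithm:
864 = 50·17 + 14
17 = 1·14 + 3
14 = 4·3 + 2
3 = 1·2 + 1
2 = 2·1 + 0
Back-substitute:
1 = 3 − 2
1 = −14 + 5·3
1 = 5·17 − 6·14
1 = −6·864 + 305·17
So 17·305 ≡ 1 (mod 864), hence d = 305.

305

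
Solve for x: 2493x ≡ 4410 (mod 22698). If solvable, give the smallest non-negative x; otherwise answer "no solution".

First find gcd(2493, 22698):
22698 = 9·2493 + 261
2493 = 9·261 + 144
261 = 1·144 + 117
144 = 1·117 + 27
117 = 4·27 + 9
27 = 3·9 + 0
gcd = 9 and 9 | 4410, so solutions exist. Divide through by 9: 277x ≡ 490 (mod 2522).
Now find 277⁻¹ mod 2522:
2522 = 9×277 + 29
277 = 9×29 + 16
29 = 1×16 + 13
16 = 1×13 + 3
13 = 4×3 + 1
3 = 3×1 + 0
Back-substitute:
1 = 13 − 4·3
1 = −4·16 + 5·13
1 = 5·29 − 9·16
1 = −9·277 + 86·29
1 = 86·2522 − 783·277
So 277·(-783) ≡ 1 (mod 2522), i.e. 277⁻¹ ≡ 1739.
Then x ≡ 1739·490 ≡ 2196 (mod 2522); the smallest non-negative solution is x = 2196.

2196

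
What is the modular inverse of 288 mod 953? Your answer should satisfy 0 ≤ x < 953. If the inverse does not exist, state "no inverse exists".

Apply the Euclidean algorithm to 953 and 288:
953 = 3·288 + 89
288 = 3·89 + 21
89 = 4·21 + 5
21 = 4·5 + 1
5 = 5·1 + 0
The gcd is 1. Working backward:
1 = 21 − 4·5
1 = −4·89 + 17·21
1 = 17·288 − 55·89
1 = −55·953 + 182·288
So 288·182 ≡ 1 (mod 953).

182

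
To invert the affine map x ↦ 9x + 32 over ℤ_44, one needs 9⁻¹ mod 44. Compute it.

gcd(44, 9) by repeated division:
44 = 4*9 + 8
9 = 1*8 + 1
8 = 8*1 + 0
The gcd is 1. Working backward:
1 = 9 − 8
1 = −44 + 5·9
So 9·5 ≡ 1 (mod 44).

5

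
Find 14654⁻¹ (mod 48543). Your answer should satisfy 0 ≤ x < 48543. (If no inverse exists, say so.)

Extended Euclidean algorithm:
48543 = 3×14654 + 4581
14654 = 3×4581 + 911
4581 = 5×911 + 26
911 = 35×26 + 1
26 = 26×1 + 0
The gcd is 1. Working backward:
1 = 911 − 35·26
1 = −35·4581 + 176·911
1 = 176·14654 − 563·4581
1 = −563·48543 + 1865·14654
So 14654·1865 ≡ 1 (mod 48543).

1865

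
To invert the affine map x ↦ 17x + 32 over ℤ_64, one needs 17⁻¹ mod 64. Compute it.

Run Euclid on (64, 17):
64 = 3·17 + 13
17 = 1·13 + 4
13 = 3·4 + 1
4 = 4·1 + 0
The gcd is 1. Working backward:
1 = 13 − 3·4
1 = −3·17 + 4·13
1 = 4·64 − 15·17
Thus 17·(-15) ≡ 1 (mod 64); reducing, -15 mod 64 = 49.

49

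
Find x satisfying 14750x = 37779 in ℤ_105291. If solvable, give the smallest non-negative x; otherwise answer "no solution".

First find gcd(14750, 105291):
105291 = 7×14750 + 2041
14750 = 7×2041 + 463
2041 = 4×463 + 189
463 = 2×189 + 85
189 = 2×85 + 19
85 = 4×19 + 9
19 = 2×9 + 1
9 = 9×1 + 0
gcd = 1, so a unique solution mod 105291 exists.
Back-substitute for the Bézout coefficients:
1 = 19 − 2·9
1 = −2·85 + 9·19
1 = 9·189 − 20·85
1 = −20·463 + 49·189
1 = 49·2041 − 216·463
1 = −216·14750 + 1561·2041
1 = 1561·105291 − 11143·14750
So 14750·(-11143) ≡ 1 (mod 105291), giving 14750⁻¹ ≡ 94148.
x ≡ 14750⁻¹·37779 ≡ 94148·37779 ≡ 87312 (mod 105291).

87312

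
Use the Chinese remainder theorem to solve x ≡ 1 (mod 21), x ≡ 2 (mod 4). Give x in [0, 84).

22

Write x = 1 + 21·k. Then 21·k ≡ 2 − 1 ≡ 1 (mod 4).
Need 21⁻¹ mod 4. Extended Euclid on (4, 1):
4 = 4*1 + 0
21⁻¹ ≡ 1 (mod 4), so k ≡ 1·1 ≡ 1 (mod 4).
x = 1 + 21·1 = 22.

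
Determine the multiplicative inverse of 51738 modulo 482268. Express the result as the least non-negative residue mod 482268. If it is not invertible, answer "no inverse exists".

no inverse exists

Compute gcd(51738, 482268):
482268 = 9*51738 + 16626
51738 = 3*16626 + 1860
16626 = 8*1860 + 1746
1860 = 1*1746 + 114
1746 = 15*114 + 36
114 = 3*36 + 6
36 = 6*6 + 0
The gcd is 6, not 1, hence no inverse exists.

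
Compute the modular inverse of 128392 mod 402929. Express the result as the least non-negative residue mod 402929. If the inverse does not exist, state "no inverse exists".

Extended Euclidean algorithm:
402929 = 3×128392 + 17753
128392 = 7×17753 + 4121
17753 = 4×4121 + 1269
4121 = 3×1269 + 314
1269 = 4×314 + 13
314 = 24×13 + 2
13 = 6×2 + 1
2 = 2×1 + 0
The gcd is 1. Working backward:
1 = 13 − 6·2
1 = −6·314 + 145·13
1 = 145·1269 − 586·314
1 = −586·4121 + 1903·1269
1 = 1903·17753 − 8198·4121
1 = −8198·128392 + 59289·17753
1 = 59289·402929 − 186065·128392
Hence 128392⁻¹ ≡ -186065 ≡ 216864 (mod 402929).

216864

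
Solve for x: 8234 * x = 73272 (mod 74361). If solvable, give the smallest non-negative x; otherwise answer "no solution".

28908

First find gcd(8234, 74361):
74361 = 9*8234 + 255
8234 = 32*255 + 74
255 = 3*74 + 33
74 = 2*33 + 8
33 = 4*8 + 1
8 = 8*1 + 0
gcd = 1, so a unique solution mod 74361 exists.
Back-substitute for the Bézout coefficients:
1 = 33 − 4·8
1 = −4·74 + 9·33
1 = 9·255 − 31·74
1 = −31·8234 + 1001·255
1 = 1001·74361 − 9040·8234
So 8234·(-9040) ≡ 1 (mod 74361), giving 8234⁻¹ ≡ 65321.
x ≡ 8234⁻¹·73272 ≡ 65321·73272 ≡ 28908 (mod 74361).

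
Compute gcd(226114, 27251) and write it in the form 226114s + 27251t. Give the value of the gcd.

7

Apply Euclid's algorithm to 226114 and 27251:
226114 = 8*27251 + 8106
27251 = 3*8106 + 2933
8106 = 2*2933 + 2240
2933 = 1*2240 + 693
2240 = 3*693 + 161
693 = 4*161 + 49
161 = 3*49 + 14
49 = 3*14 + 7
14 = 2*7 + 0
gcd(226114, 27251) = 7.
Express as a combination:
7 = 49 − 3·14
7 = −3·161 + 10·49
7 = 10·693 − 43·161
7 = −43·2240 + 139·693
7 = 139·2933 − 182·2240
7 = −182·8106 + 503·2933
7 = 503·27251 − 1691·8106
7 = −1691·226114 + 14031·27251
So 7 = (-1691)·226114 + (14031)·27251.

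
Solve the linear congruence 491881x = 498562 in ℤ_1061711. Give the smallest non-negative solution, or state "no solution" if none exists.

130595

First find gcd(491881, 1061711):
1061711 = 2×491881 + 77949
491881 = 6×77949 + 24187
77949 = 3×24187 + 5388
24187 = 4×5388 + 2635
5388 = 2×2635 + 118
2635 = 22×118 + 39
118 = 3×39 + 1
39 = 39×1 + 0
gcd = 1, so a unique solution mod 1061711 exists.
Back-substitute for the Bézout coefficients:
1 = 118 − 3·39
1 = −3·2635 + 67·118
1 = 67·5388 − 137·2635
1 = −137·24187 + 615·5388
1 = 615·77949 − 1982·24187
1 = −1982·491881 + 12507·77949
1 = 12507·1061711 − 26996·491881
So 491881·(-26996) ≡ 1 (mod 1061711), giving 491881⁻¹ ≡ 1034715.
x ≡ 491881⁻¹·498562 ≡ 1034715·498562 ≡ 130595 (mod 1061711).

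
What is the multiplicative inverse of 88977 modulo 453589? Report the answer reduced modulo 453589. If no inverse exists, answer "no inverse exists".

Apply the Euclidean algorithm to 453589 and 88977:
453589 = 5*88977 + 8704
88977 = 10*8704 + 1937
8704 = 4*1937 + 956
1937 = 2*956 + 25
956 = 38*25 + 6
25 = 4*6 + 1
6 = 6*1 + 0
The gcd is 1. Working backward:
1 = 25 − 4·6
1 = −4·956 + 153·25
1 = 153·1937 − 310·956
1 = −310·8704 + 1393·1937
1 = 1393·88977 − 14240·8704
1 = −14240·453589 + 72593·88977
So 88977·72593 ≡ 1 (mod 453589).

72593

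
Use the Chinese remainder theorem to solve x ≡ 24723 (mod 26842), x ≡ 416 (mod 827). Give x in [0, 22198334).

19028859

Write x = 24723 + 26842·k. Then 26842·k ≡ 416 − 24723 ≡ 503 (mod 827).
Need 26842⁻¹ mod 827. Extended Euclid on (827, 378):
827 = 2×378 + 71
378 = 5×71 + 23
71 = 3×23 + 2
23 = 11×2 + 1
2 = 2×1 + 0
Back-substitute:
1 = 23 − 11·2
1 = −11·71 + 34·23
1 = 34·378 − 181·71
1 = −181·827 + 396·378
26842⁻¹ ≡ 396 (mod 827), so k ≡ 396·503 ≡ 708 (mod 827).
x = 24723 + 26842·708 = 19028859.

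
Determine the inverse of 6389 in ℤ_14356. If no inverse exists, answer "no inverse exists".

373

Apply the Euclidean algorithm to 14356 and 6389:
14356 = 2*6389 + 1578
6389 = 4*1578 + 77
1578 = 20*77 + 38
77 = 2*38 + 1
38 = 38*1 + 0
Since gcd(6389, 14356) = 1, back-substitute to write 1 as a combination:
1 = 77 − 2·38
1 = −2·1578 + 41·77
1 = 41·6389 − 166·1578
1 = −166·14356 + 373·6389
So 6389·373 ≡ 1 (mod 14356).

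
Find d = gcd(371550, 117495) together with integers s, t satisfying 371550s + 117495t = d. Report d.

Repeated division:
371550 = 3·117495 + 19065
117495 = 6·19065 + 3105
19065 = 6·3105 + 435
3105 = 7·435 + 60
435 = 7·60 + 15
60 = 4·15 + 0
gcd(371550, 117495) = 15.
Working backward:
15 = 435 − 7·60
15 = −7·3105 + 50·435
15 = 50·19065 − 307·3105
15 = −307·117495 + 1892·19065
15 = 1892·371550 − 5983·117495
So 15 = (1892)·371550 + (-5983)·117495.

15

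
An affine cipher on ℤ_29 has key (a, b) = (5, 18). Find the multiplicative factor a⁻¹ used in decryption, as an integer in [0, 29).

6

Extended Euclidean algorithm:
29 = 5·5 + 4
5 = 1·4 + 1
4 = 4·1 + 0
gcd = 1, so the inverse exists. Back-substitute:
1 = 5 − 4
1 = −29 + 6·5
So 5·6 ≡ 1 (mod 29).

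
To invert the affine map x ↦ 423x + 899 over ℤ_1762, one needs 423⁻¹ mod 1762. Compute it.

1183

Run Euclid on (1762, 423):
1762 = 4·423 + 70
423 = 6·70 + 3
70 = 23·3 + 1
3 = 3·1 + 0
Since gcd(423, 1762) = 1, back-substitute to write 1 as a combination:
1 = 70 − 23·3
1 = −23·423 + 139·70
1 = 139·1762 − 579·423
Hence 423⁻¹ ≡ -579 ≡ 1183 (mod 1762).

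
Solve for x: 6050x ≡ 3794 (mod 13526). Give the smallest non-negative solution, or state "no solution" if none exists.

1076

First find gcd(6050, 13526):
13526 = 2*6050 + 1426
6050 = 4*1426 + 346
1426 = 4*346 + 42
346 = 8*42 + 10
42 = 4*10 + 2
10 = 5*2 + 0
gcd = 2 and 2 | 3794, so solutions exist. Divide through by 2: 3025x ≡ 1897 (mod 6763).
Now find 3025⁻¹ mod 6763:
6763 = 2·3025 + 713
3025 = 4·713 + 173
713 = 4·173 + 21
173 = 8·21 + 5
21 = 4·5 + 1
5 = 5·1 + 0
Back-substitute:
1 = 21 − 4·5
1 = −4·173 + 33·21
1 = 33·713 − 136·173
1 = −136·3025 + 577·713
1 = 577·6763 − 1290·3025
So 3025·(-1290) ≡ 1 (mod 6763), i.e. 3025⁻¹ ≡ 5473.
Then x ≡ 5473·1897 ≡ 1076 (mod 6763); the smallest non-negative solution is x = 1076.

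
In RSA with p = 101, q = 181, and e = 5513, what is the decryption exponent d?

φ(n) = (p−1)(q−1) = 100·180 = 18000.
Need d with 5513·d ≡ 1 (mod 18000). Apply the extended Euclidean algorithm:
18000 = 3×5513 + 1461
5513 = 3×1461 + 1130
1461 = 1×1130 + 331
1130 = 3×331 + 137
331 = 2×137 + 57
137 = 2×57 + 23
57 = 2×23 + 11
23 = 2×11 + 1
11 = 11×1 + 0
Back-substitute:
1 = 23 − 2·11
1 = −2·57 + 5·23
1 = 5·137 − 12·57
1 = −12·331 + 29·137
1 = 29·1130 − 99·331
1 = −99·1461 + 128·1130
1 = 128·5513 − 483·1461
1 = −483·18000 + 1577·5513
So 5513·1577 ≡ 1 (mod 18000), hence d = 1577.

1577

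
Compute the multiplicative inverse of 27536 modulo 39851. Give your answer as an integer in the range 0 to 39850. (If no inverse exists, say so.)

4210

Run Euclid on (39851, 27536):
39851 = 1*27536 + 12315
27536 = 2*12315 + 2906
12315 = 4*2906 + 691
2906 = 4*691 + 142
691 = 4*142 + 123
142 = 1*123 + 19
123 = 6*19 + 9
19 = 2*9 + 1
9 = 9*1 + 0
gcd = 1, so the inverse exists. Back-substitute:
1 = 19 − 2·9
1 = −2·123 + 13·19
1 = 13·142 − 15·123
1 = −15·691 + 73·142
1 = 73·2906 − 307·691
1 = −307·12315 + 1301·2906
1 = 1301·27536 − 2909·12315
1 = −2909·39851 + 4210·27536
So 27536·4210 ≡ 1 (mod 39851).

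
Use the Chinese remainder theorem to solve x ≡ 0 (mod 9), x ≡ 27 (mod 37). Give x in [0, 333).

27

Write x = 0 + 9·k. Then 9·k ≡ 27 − 0 ≡ 27 (mod 37).
Need 9⁻¹ mod 37. Extended Euclid on (37, 9):
37 = 4×9 + 1
9 = 9×1 + 0
Back-substitute:
1 = 37 − 4·9
9⁻¹ ≡ 33 (mod 37), so k ≡ 33·27 ≡ 3 (mod 37).
x = 0 + 9·3 = 27.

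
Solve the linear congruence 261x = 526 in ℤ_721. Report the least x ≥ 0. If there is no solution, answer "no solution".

First find gcd(261, 721):
721 = 2·261 + 199
261 = 1·199 + 62
199 = 3·62 + 13
62 = 4·13 + 10
13 = 1·10 + 3
10 = 3·3 + 1
3 = 3·1 + 0
gcd = 1, so a unique solution mod 721 exists.
Back-substitute for the Bézout coefficients:
1 = 10 − 3·3
1 = −3·13 + 4·10
1 = 4·62 − 19·13
1 = −19·199 + 61·62
1 = 61·261 − 80·199
1 = −80·721 + 221·261
So 261·(221) ≡ 1 (mod 721), giving 261⁻¹ ≡ 221.
x ≡ 261⁻¹·526 ≡ 221·526 ≡ 165 (mod 721).

165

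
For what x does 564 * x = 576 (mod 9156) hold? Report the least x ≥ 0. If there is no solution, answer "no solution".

First find gcd(564, 9156):
9156 = 16·564 + 132
564 = 4·132 + 36
132 = 3·36 + 24
36 = 1·24 + 12
24 = 2·12 + 0
gcd = 12 and 12 | 576, so solutions exist. Divide through by 12: 47x ≡ 48 (mod 763).
Now find 47⁻¹ mod 763:
763 = 16*47 + 11
47 = 4*11 + 3
11 = 3*3 + 2
3 = 1*2 + 1
2 = 2*1 + 0
Back-substitute:
1 = 3 − 2
1 = −11 + 4·3
1 = 4·47 − 17·11
1 = −17·763 + 276·47
So 47⁻¹ ≡ 276 (mod 763).
Then x ≡ 276·48 ≡ 277 (mod 763); the smallest non-negative solution is x = 277.

277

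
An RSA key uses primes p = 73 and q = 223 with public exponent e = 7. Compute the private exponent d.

4567

φ(n) = (p−1)(q−1) = 72·222 = 15984.
Need d with 7·d ≡ 1 (mod 15984). Apply the extended Euclidean algorithm:
15984 = 2283*7 + 3
7 = 2*3 + 1
3 = 3*1 + 0
Back-substitute:
1 = 7 − 2·3
1 = −2·15984 + 4567·7
So 7·4567 ≡ 1 (mod 15984), hence d = 4567.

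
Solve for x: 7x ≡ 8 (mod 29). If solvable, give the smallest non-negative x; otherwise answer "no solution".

26

First find gcd(7, 29):
29 = 4*7 + 1
7 = 7*1 + 0
gcd = 1, so a unique solution mod 29 exists.
Back-substitute for the Bézout coefficients:
1 = 29 − 4·7
So 7·(-4) ≡ 1 (mod 29), giving 7⁻¹ ≡ 25.
x ≡ 7⁻¹·8 ≡ 25·8 ≡ 26 (mod 29).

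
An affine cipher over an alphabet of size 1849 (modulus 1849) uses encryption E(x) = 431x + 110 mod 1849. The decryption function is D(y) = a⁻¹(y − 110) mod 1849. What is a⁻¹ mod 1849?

gcd(1849, 431) by repeated division:
1849 = 4·431 + 125
431 = 3·125 + 56
125 = 2·56 + 13
56 = 4·13 + 4
13 = 3·4 + 1
4 = 4·1 + 0
gcd = 1, so the inverse exists. Back-substitute:
1 = 13 − 3·4
1 = −3·56 + 13·13
1 = 13·125 − 29·56
1 = −29·431 + 100·125
1 = 100·1849 − 429·431
Thus 431·(-429) ≡ 1 (mod 1849); reducing, -429 mod 1849 = 1420.

1420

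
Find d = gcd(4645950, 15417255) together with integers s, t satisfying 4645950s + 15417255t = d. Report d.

Apply Euclid's algorithm to 15417255 and 4645950:
15417255 = 3·4645950 + 1479405
4645950 = 3·1479405 + 207735
1479405 = 7·207735 + 25260
207735 = 8·25260 + 5655
25260 = 4·5655 + 2640
5655 = 2·2640 + 375
2640 = 7·375 + 15
375 = 25·15 + 0
gcd(4645950, 15417255) = 15.
Express as a combination:
15 = 2640 − 7·375
15 = −7·5655 + 15·2640
15 = 15·25260 − 67·5655
15 = −67·207735 + 551·25260
15 = 551·1479405 − 3924·207735
15 = −3924·4645950 + 12323·1479405
15 = 12323·15417255 − 40893·4645950
So 15 = (12323)·15417255 + (-40893)·4645950.

15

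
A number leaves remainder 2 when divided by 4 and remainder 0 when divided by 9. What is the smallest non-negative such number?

18

Write x = 2 + 4·k. Then 4·k ≡ 0 − 2 ≡ 7 (mod 9).
Need 4⁻¹ mod 9. Extended Euclid on (9, 4):
9 = 2×4 + 1
4 = 4×1 + 0
Back-substitute:
1 = 9 − 2·4
4⁻¹ ≡ 7 (mod 9), so k ≡ 7·7 ≡ 4 (mod 9).
x = 2 + 4·4 = 18.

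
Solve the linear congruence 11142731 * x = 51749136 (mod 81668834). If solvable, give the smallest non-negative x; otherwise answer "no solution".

20472808

First find gcd(11142731, 81668834):
81668834 = 7·11142731 + 3669717
11142731 = 3·3669717 + 133580
3669717 = 27·133580 + 63057
133580 = 2·63057 + 7466
63057 = 8·7466 + 3329
7466 = 2·3329 + 808
3329 = 4·808 + 97
808 = 8·97 + 32
97 = 3·32 + 1
32 = 32·1 + 0
gcd = 1, so a unique solution mod 81668834 exists.
Back-substitute for the Bézout coefficients:
1 = 97 − 3·32
1 = −3·808 + 25·97
1 = 25·3329 − 103·808
1 = −103·7466 + 231·3329
1 = 231·63057 − 1951·7466
1 = −1951·133580 + 4133·63057
1 = 4133·3669717 − 113542·133580
1 = −113542·11142731 + 344759·3669717
1 = 344759·81668834 − 2526855·11142731
So 11142731·(-2526855) ≡ 1 (mod 81668834), giving 11142731⁻¹ ≡ 79141979.
x ≡ 11142731⁻¹·51749136 ≡ 79141979·51749136 ≡ 20472808 (mod 81668834).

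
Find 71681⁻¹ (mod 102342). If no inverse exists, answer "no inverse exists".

84875

Run Euclid on (102342, 71681):
102342 = 1*71681 + 30661
71681 = 2*30661 + 10359
30661 = 2*10359 + 9943
10359 = 1*9943 + 416
9943 = 23*416 + 375
416 = 1*375 + 41
375 = 9*41 + 6
41 = 6*6 + 5
6 = 1*5 + 1
5 = 5*1 + 0
The gcd is 1. Working backward:
1 = 6 − 5
1 = −41 + 7·6
1 = 7·375 − 64·41
1 = −64·416 + 71·375
1 = 71·9943 − 1697·416
1 = −1697·10359 + 1768·9943
1 = 1768·30661 − 5233·10359
1 = −5233·71681 + 12234·30661
1 = 12234·102342 − 17467·71681
Hence 71681⁻¹ ≡ -17467 ≡ 84875 (mod 102342).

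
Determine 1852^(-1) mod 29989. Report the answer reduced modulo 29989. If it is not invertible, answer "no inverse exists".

1344

Run Euclid on (29989, 1852):
29989 = 16×1852 + 357
1852 = 5×357 + 67
357 = 5×67 + 22
67 = 3×22 + 1
22 = 22×1 + 0
The gcd is 1. Working backward:
1 = 67 − 3·22
1 = −3·357 + 16·67
1 = 16·1852 − 83·357
1 = −83·29989 + 1344·1852
So 1852·1344 ≡ 1 (mod 29989).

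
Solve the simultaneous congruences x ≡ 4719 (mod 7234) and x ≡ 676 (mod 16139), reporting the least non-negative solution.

Write x = 4719 + 7234·k. Then 7234·k ≡ 676 − 4719 ≡ 12096 (mod 16139).
Need 7234⁻¹ mod 16139. Extended Euclid on (16139, 7234):
16139 = 2×7234 + 1671
7234 = 4×1671 + 550
1671 = 3×550 + 21
550 = 26×21 + 4
21 = 5×4 + 1
4 = 4×1 + 0
Back-substitute:
1 = 21 − 5·4
1 = −5·550 + 131·21
1 = 131·1671 − 398·550
1 = −398·7234 + 1723·1671
1 = 1723·16139 − 3844·7234
7234⁻¹ ≡ 12295 (mod 16139), so k ≡ 12295·12096 ≡ 15574 (mod 16139).
x = 4719 + 7234·15574 = 112667035.

112667035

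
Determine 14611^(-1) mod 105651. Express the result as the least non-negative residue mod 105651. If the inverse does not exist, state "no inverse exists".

32785

Apply the Euclidean algorithm to 105651 and 14611:
105651 = 7·14611 + 3374
14611 = 4·3374 + 1115
3374 = 3·1115 + 29
1115 = 38·29 + 13
29 = 2·13 + 3
13 = 4·3 + 1
3 = 3·1 + 0
The gcd is 1. Working backward:
1 = 13 − 4·3
1 = −4·29 + 9·13
1 = 9·1115 − 346·29
1 = −346·3374 + 1047·1115
1 = 1047·14611 − 4534·3374
1 = −4534·105651 + 32785·14611
So 14611·32785 ≡ 1 (mod 105651).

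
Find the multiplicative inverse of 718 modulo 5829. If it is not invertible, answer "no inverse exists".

3223

Extended Euclidean algorithm:
5829 = 8×718 + 85
718 = 8×85 + 38
85 = 2×38 + 9
38 = 4×9 + 2
9 = 4×2 + 1
2 = 2×1 + 0
The gcd is 1. Working backward:
1 = 9 − 4·2
1 = −4·38 + 17·9
1 = 17·85 − 38·38
1 = −38·718 + 321·85
1 = 321·5829 − 2606·718
Thus 718·(-2606) ≡ 1 (mod 5829); reducing, -2606 mod 5829 = 3223.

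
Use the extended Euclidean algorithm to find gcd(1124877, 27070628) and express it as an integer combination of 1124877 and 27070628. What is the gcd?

13

Repeated division:
27070628 = 24·1124877 + 73580
1124877 = 15·73580 + 21177
73580 = 3·21177 + 10049
21177 = 2·10049 + 1079
10049 = 9·1079 + 338
1079 = 3·338 + 65
338 = 5·65 + 13
65 = 5·13 + 0
gcd(1124877, 27070628) = 13.
Working backward:
13 = 338 − 5·65
13 = −5·1079 + 16·338
13 = 16·10049 − 149·1079
13 = −149·21177 + 314·10049
13 = 314·73580 − 1091·21177
13 = −1091·1124877 + 16679·73580
13 = 16679·27070628 − 401387·1124877
So 13 = (16679)·27070628 + (-401387)·1124877.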